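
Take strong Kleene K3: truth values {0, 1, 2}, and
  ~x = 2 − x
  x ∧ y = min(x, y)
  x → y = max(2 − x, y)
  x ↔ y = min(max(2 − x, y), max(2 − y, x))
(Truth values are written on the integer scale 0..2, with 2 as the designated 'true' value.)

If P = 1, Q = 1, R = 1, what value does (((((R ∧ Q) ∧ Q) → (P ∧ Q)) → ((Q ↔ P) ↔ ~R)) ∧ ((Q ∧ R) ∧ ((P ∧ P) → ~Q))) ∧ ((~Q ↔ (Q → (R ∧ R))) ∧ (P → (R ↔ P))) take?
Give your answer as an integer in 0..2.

1

R ∧ Q = 1 ∧ 1 = 1
(R ∧ Q) ∧ Q = 1 ∧ 1 = 1
P ∧ Q = 1 ∧ 1 = 1
((R ∧ Q) ∧ Q) → (P ∧ Q) = 1 → 1 = 1
Q ↔ P = 1 ↔ 1 = 1
~R = ~1 = 1
(Q ↔ P) ↔ ~R = 1 ↔ 1 = 1
(((R ∧ Q) ∧ Q) → (P ∧ Q)) → ((Q ↔ P) ↔ ~R) = 1 → 1 = 1
Q ∧ R = 1 ∧ 1 = 1
P ∧ P = 1 ∧ 1 = 1
~Q = ~1 = 1
(P ∧ P) → ~Q = 1 → 1 = 1
(Q ∧ R) ∧ ((P ∧ P) → ~Q) = 1 ∧ 1 = 1
((((R ∧ Q) ∧ Q) → (P ∧ Q)) → ((Q ↔ P) ↔ ~R)) ∧ ((Q ∧ R) ∧ ((P ∧ P) → ~Q)) = 1 ∧ 1 = 1
~Q = ~1 = 1
R ∧ R = 1 ∧ 1 = 1
Q → (R ∧ R) = 1 → 1 = 1
~Q ↔ (Q → (R ∧ R)) = 1 ↔ 1 = 1
R ↔ P = 1 ↔ 1 = 1
P → (R ↔ P) = 1 → 1 = 1
(~Q ↔ (Q → (R ∧ R))) ∧ (P → (R ↔ P)) = 1 ∧ 1 = 1
(((((R ∧ Q) ∧ Q) → (P ∧ Q)) → ((Q ↔ P) ↔ ~R)) ∧ ((Q ∧ R) ∧ ((P ∧ P) → ~Q))) ∧ ((~Q ↔ (Q → (R ∧ R))) ∧ (P → (R ↔ P))) = 1 ∧ 1 = 1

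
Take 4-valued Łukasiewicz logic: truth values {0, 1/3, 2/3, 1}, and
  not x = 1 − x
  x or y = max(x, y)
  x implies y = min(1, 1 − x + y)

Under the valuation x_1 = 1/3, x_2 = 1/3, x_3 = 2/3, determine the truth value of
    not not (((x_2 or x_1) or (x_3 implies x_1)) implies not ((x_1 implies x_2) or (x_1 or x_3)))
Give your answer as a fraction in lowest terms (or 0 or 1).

1/3

x_2 or x_1 = 1/3 or 1/3 = 1/3
x_3 implies x_1 = 2/3 implies 1/3 = 2/3
(x_2 or x_1) or (x_3 implies x_1) = 1/3 or 2/3 = 2/3
x_1 implies x_2 = 1/3 implies 1/3 = 1
x_1 or x_3 = 1/3 or 2/3 = 2/3
(x_1 implies x_2) or (x_1 or x_3) = 1 or 2/3 = 1
not ((x_1 implies x_2) or (x_1 or x_3)) = not 1 = 0
((x_2 or x_1) or (x_3 implies x_1)) implies not ((x_1 implies x_2) or (x_1 or x_3)) = 2/3 implies 0 = 1/3
not (((x_2 or x_1) or (x_3 implies x_1)) implies not ((x_1 implies x_2) or (x_1 or x_3))) = not 1/3 = 2/3
not not (((x_2 or x_1) or (x_3 implies x_1)) implies not ((x_1 implies x_2) or (x_1 or x_3))) = not 2/3 = 1/3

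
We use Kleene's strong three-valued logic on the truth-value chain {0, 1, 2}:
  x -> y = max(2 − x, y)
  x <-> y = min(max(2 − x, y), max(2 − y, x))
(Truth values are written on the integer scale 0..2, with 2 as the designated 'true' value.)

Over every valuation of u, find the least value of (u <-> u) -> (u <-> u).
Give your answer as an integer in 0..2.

1

Take u = 1:
u <-> u = 1 <-> 1 = 1
u <-> u = 1 <-> 1 = 1
(u <-> u) -> (u <-> u) = 1 -> 1 = 1
No assignment yields a value below 1, so this is the minimum.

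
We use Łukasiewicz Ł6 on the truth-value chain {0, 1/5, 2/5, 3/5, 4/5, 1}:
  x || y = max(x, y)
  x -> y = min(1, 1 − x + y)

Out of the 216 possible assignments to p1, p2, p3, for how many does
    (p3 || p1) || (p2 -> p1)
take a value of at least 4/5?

value 1: 141 assignments (counts)
value 4/5: 35 assignments (counts)
value 3/5: 22 assignments
value 2/5: 12 assignments
value 1/5: 5 assignments
value 0: 1 assignment
So 176 of the 216 assignments meet the threshold.

176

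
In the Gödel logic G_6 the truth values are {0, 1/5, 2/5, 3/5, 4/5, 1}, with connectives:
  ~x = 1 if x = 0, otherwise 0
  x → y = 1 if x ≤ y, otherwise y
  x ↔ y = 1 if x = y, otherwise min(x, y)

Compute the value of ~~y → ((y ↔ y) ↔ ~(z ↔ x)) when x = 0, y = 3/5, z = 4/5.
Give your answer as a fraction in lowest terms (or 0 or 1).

~y = ~3/5 = 0
~~y = ~0 = 1
y ↔ y = 3/5 ↔ 3/5 = 1
z ↔ x = 4/5 ↔ 0 = 0
~(z ↔ x) = ~0 = 1
(y ↔ y) ↔ ~(z ↔ x) = 1 ↔ 1 = 1
~~y → ((y ↔ y) ↔ ~(z ↔ x)) = 1 → 1 = 1

1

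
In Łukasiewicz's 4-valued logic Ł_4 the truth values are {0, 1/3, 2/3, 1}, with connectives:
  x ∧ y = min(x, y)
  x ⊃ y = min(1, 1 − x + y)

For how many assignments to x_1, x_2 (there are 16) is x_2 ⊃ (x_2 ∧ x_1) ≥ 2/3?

13

x_1 = 0, x_2 = 0 ↦ 1  ≥
x_1 = 0, x_2 = 1/3 ↦ 2/3  ≥
x_1 = 0, x_2 = 2/3 ↦ 1/3  <
x_1 = 0, x_2 = 1 ↦ 0  <
x_1 = 1/3, x_2 = 0 ↦ 1  ≥
x_1 = 1/3, x_2 = 1/3 ↦ 1  ≥
x_1 = 1/3, x_2 = 2/3 ↦ 2/3  ≥
x_1 = 1/3, x_2 = 1 ↦ 1/3  <
x_1 = 2/3, x_2 = 0 ↦ 1  ≥
x_1 = 2/3, x_2 = 1/3 ↦ 1  ≥
x_1 = 2/3, x_2 = 2/3 ↦ 1  ≥
x_1 = 2/3, x_2 = 1 ↦ 2/3  ≥
x_1 = 1, x_2 = 0 ↦ 1  ≥
x_1 = 1, x_2 = 1/3 ↦ 1  ≥
x_1 = 1, x_2 = 2/3 ↦ 1  ≥
x_1 = 1, x_2 = 1 ↦ 1  ≥
So 13 of the 16 assignments meet the threshold.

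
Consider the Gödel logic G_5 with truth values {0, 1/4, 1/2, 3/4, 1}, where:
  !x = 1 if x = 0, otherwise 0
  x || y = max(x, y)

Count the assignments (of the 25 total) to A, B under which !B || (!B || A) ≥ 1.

9

value 1: 9 assignments (counts)
value 3/4: 4 assignments
value 1/2: 4 assignments
value 1/4: 4 assignments
value 0: 4 assignments
So 9 of the 25 assignments meet the threshold.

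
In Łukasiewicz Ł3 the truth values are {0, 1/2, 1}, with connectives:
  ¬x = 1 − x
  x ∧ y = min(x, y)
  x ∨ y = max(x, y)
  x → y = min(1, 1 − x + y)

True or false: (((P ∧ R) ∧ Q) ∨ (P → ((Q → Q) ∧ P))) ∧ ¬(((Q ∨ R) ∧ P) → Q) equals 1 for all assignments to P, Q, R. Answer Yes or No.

No

Counterexample: take P = 0, Q = 0, R = 0.
P ∧ R = 0 ∧ 0 = 0
(P ∧ R) ∧ Q = 0 ∧ 0 = 0
Q → Q = 0 → 0 = 1
(Q → Q) ∧ P = 1 ∧ 0 = 0
P → ((Q → Q) ∧ P) = 0 → 0 = 1
((P ∧ R) ∧ Q) ∨ (P → ((Q → Q) ∧ P)) = 0 ∨ 1 = 1
Q ∨ R = 0 ∨ 0 = 0
(Q ∨ R) ∧ P = 0 ∧ 0 = 0
((Q ∨ R) ∧ P) → Q = 0 → 0 = 1
¬(((Q ∨ R) ∧ P) → Q) = ¬1 = 0
(((P ∧ R) ∧ Q) ∨ (P → ((Q → Q) ∧ P))) ∧ ¬(((Q ∨ R) ∧ P) → Q) = 1 ∧ 0 = 0
This gives 0 ≠ 1.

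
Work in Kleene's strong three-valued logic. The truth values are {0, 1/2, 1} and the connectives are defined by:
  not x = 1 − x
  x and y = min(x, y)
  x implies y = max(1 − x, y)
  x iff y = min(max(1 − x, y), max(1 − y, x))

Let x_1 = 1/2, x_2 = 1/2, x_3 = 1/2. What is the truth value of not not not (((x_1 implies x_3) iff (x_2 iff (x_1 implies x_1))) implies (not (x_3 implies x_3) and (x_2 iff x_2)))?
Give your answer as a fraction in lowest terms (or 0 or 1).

1/2

x_1 implies x_3 = 1/2 implies 1/2 = 1/2
x_1 implies x_1 = 1/2 implies 1/2 = 1/2
x_2 iff (x_1 implies x_1) = 1/2 iff 1/2 = 1/2
(x_1 implies x_3) iff (x_2 iff (x_1 implies x_1)) = 1/2 iff 1/2 = 1/2
x_3 implies x_3 = 1/2 implies 1/2 = 1/2
not (x_3 implies x_3) = not 1/2 = 1/2
x_2 iff x_2 = 1/2 iff 1/2 = 1/2
not (x_3 implies x_3) and (x_2 iff x_2) = 1/2 and 1/2 = 1/2
((x_1 implies x_3) iff (x_2 iff (x_1 implies x_1))) implies (not (x_3 implies x_3) and (x_2 iff x_2)) = 1/2 implies 1/2 = 1/2
not (((x_1 implies x_3) iff (x_2 iff (x_1 implies x_1))) implies (not (x_3 implies x_3) and (x_2 iff x_2))) = not 1/2 = 1/2
not not (((x_1 implies x_3) iff (x_2 iff (x_1 implies x_1))) implies (not (x_3 implies x_3) and (x_2 iff x_2))) = not 1/2 = 1/2
not not not (((x_1 implies x_3) iff (x_2 iff (x_1 implies x_1))) implies (not (x_3 implies x_3) and (x_2 iff x_2))) = not 1/2 = 1/2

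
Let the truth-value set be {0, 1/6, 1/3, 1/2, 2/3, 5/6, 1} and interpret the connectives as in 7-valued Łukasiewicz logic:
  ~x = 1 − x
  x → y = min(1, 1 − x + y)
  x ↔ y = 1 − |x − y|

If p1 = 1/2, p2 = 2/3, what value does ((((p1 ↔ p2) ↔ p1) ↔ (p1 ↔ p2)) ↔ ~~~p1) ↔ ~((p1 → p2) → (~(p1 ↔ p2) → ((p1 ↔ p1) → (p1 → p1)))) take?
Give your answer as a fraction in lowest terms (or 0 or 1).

1/3

p1 ↔ p2 = 1/2 ↔ 2/3 = 5/6
(p1 ↔ p2) ↔ p1 = 5/6 ↔ 1/2 = 2/3
p1 ↔ p2 = 1/2 ↔ 2/3 = 5/6
((p1 ↔ p2) ↔ p1) ↔ (p1 ↔ p2) = 2/3 ↔ 5/6 = 5/6
~p1 = ~1/2 = 1/2
~~p1 = ~1/2 = 1/2
~~~p1 = ~1/2 = 1/2
(((p1 ↔ p2) ↔ p1) ↔ (p1 ↔ p2)) ↔ ~~~p1 = 5/6 ↔ 1/2 = 2/3
p1 → p2 = 1/2 → 2/3 = 1
p1 ↔ p2 = 1/2 ↔ 2/3 = 5/6
~(p1 ↔ p2) = ~5/6 = 1/6
p1 ↔ p1 = 1/2 ↔ 1/2 = 1
p1 → p1 = 1/2 → 1/2 = 1
(p1 ↔ p1) → (p1 → p1) = 1 → 1 = 1
~(p1 ↔ p2) → ((p1 ↔ p1) → (p1 → p1)) = 1/6 → 1 = 1
(p1 → p2) → (~(p1 ↔ p2) → ((p1 ↔ p1) → (p1 → p1))) = 1 → 1 = 1
~((p1 → p2) → (~(p1 ↔ p2) → ((p1 ↔ p1) → (p1 → p1)))) = ~1 = 0
((((p1 ↔ p2) ↔ p1) ↔ (p1 ↔ p2)) ↔ ~~~p1) ↔ ~((p1 → p2) → (~(p1 ↔ p2) → ((p1 ↔ p1) → (p1 → p1)))) = 2/3 ↔ 0 = 1/3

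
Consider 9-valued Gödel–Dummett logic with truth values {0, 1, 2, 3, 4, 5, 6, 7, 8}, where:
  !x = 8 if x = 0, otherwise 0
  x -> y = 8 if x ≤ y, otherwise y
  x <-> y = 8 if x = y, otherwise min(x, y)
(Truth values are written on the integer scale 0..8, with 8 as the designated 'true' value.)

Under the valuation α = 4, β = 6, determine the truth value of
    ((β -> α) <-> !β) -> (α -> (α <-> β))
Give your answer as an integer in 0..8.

8

β -> α = 6 -> 4 = 4
!β = !6 = 0
(β -> α) <-> !β = 4 <-> 0 = 0
α <-> β = 4 <-> 6 = 4
α -> (α <-> β) = 4 -> 4 = 8
((β -> α) <-> !β) -> (α -> (α <-> β)) = 0 -> 8 = 8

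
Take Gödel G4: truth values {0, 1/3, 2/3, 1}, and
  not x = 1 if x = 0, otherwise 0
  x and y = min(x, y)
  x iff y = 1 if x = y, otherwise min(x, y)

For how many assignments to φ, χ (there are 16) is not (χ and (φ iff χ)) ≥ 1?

7

φ = 0, χ = 0 ↦ 1  ≥
φ = 0, χ = 1/3 ↦ 1  ≥
φ = 0, χ = 2/3 ↦ 1  ≥
φ = 0, χ = 1 ↦ 1  ≥
φ = 1/3, χ = 0 ↦ 1  ≥
φ = 1/3, χ = 1/3 ↦ 0  <
φ = 1/3, χ = 2/3 ↦ 0  <
φ = 1/3, χ = 1 ↦ 0  <
φ = 2/3, χ = 0 ↦ 1  ≥
φ = 2/3, χ = 1/3 ↦ 0  <
φ = 2/3, χ = 2/3 ↦ 0  <
φ = 2/3, χ = 1 ↦ 0  <
φ = 1, χ = 0 ↦ 1  ≥
φ = 1, χ = 1/3 ↦ 0  <
φ = 1, χ = 2/3 ↦ 0  <
φ = 1, χ = 1 ↦ 0  <
So 7 of the 16 assignments meet the threshold.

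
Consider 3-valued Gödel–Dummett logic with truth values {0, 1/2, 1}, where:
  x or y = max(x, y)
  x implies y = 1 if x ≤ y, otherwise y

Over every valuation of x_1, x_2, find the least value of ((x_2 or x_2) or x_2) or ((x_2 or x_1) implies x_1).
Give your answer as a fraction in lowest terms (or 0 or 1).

Take x_1 = 0, x_2 = 1/2:
x_2 or x_2 = 1/2 or 1/2 = 1/2
(x_2 or x_2) or x_2 = 1/2 or 1/2 = 1/2
x_2 or x_1 = 1/2 or 0 = 1/2
(x_2 or x_1) implies x_1 = 1/2 implies 0 = 0
((x_2 or x_2) or x_2) or ((x_2 or x_1) implies x_1) = 1/2 or 0 = 1/2
No assignment yields a value below 1/2, so this is the minimum.

1/2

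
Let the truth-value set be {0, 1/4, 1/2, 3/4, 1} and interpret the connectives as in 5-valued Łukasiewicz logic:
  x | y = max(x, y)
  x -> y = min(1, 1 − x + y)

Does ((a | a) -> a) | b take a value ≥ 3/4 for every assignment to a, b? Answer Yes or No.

Yes

At a = 1, b = 1/2, for instance:
a | a = 1 | 1 = 1
(a | a) -> a = 1 -> 1 = 1
((a | a) -> a) | b = 1 | 1/2 = 1
and checking the remaining 24 assignments likewise gives ≥ 3/4 in every case.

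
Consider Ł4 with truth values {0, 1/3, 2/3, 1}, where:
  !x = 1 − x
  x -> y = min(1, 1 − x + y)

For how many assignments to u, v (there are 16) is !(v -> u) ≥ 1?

u = 0, v = 0 ↦ 0  <
u = 0, v = 1/3 ↦ 1/3  <
u = 0, v = 2/3 ↦ 2/3  <
u = 0, v = 1 ↦ 1  ≥
u = 1/3, v = 0 ↦ 0  <
u = 1/3, v = 1/3 ↦ 0  <
u = 1/3, v = 2/3 ↦ 1/3  <
u = 1/3, v = 1 ↦ 2/3  <
u = 2/3, v = 0 ↦ 0  <
u = 2/3, v = 1/3 ↦ 0  <
u = 2/3, v = 2/3 ↦ 0  <
u = 2/3, v = 1 ↦ 1/3  <
u = 1, v = 0 ↦ 0  <
u = 1, v = 1/3 ↦ 0  <
u = 1, v = 2/3 ↦ 0  <
u = 1, v = 1 ↦ 0  <
So 1 of the 16 assignments meets the threshold.

1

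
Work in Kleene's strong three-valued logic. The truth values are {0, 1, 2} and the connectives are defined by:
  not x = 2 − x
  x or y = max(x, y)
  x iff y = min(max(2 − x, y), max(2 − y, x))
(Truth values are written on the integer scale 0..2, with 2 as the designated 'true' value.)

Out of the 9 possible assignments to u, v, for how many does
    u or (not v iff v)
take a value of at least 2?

u = 0, v = 0 ↦ 0  <
u = 0, v = 1 ↦ 1  <
u = 0, v = 2 ↦ 0  <
u = 1, v = 0 ↦ 1  <
u = 1, v = 1 ↦ 1  <
u = 1, v = 2 ↦ 1  <
u = 2, v = 0 ↦ 2  ≥
u = 2, v = 1 ↦ 2  ≥
u = 2, v = 2 ↦ 2  ≥
So 3 of the 9 assignments meet the threshold.

3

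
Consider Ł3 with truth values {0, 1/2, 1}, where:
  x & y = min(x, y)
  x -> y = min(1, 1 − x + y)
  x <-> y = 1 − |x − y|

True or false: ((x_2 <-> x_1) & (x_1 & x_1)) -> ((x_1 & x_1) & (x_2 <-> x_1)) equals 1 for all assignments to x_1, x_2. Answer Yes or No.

x_1 = 0, x_2 = 0 ↦ 1
x_1 = 0, x_2 = 1/2 ↦ 1
x_1 = 0, x_2 = 1 ↦ 1
x_1 = 1/2, x_2 = 0 ↦ 1
x_1 = 1/2, x_2 = 1/2 ↦ 1
x_1 = 1/2, x_2 = 1 ↦ 1
x_1 = 1, x_2 = 0 ↦ 1
x_1 = 1, x_2 = 1/2 ↦ 1
x_1 = 1, x_2 = 1 ↦ 1
Every assignment gives a value ≥ 1.

Yes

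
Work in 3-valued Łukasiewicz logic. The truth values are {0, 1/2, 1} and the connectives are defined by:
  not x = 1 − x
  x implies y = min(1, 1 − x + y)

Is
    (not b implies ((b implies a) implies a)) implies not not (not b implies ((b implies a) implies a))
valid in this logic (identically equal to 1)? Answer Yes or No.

a = 0, b = 0 ↦ 1
a = 0, b = 1/2 ↦ 1
a = 0, b = 1 ↦ 1
a = 1/2, b = 0 ↦ 1
a = 1/2, b = 1/2 ↦ 1
a = 1/2, b = 1 ↦ 1
a = 1, b = 0 ↦ 1
a = 1, b = 1/2 ↦ 1
a = 1, b = 1 ↦ 1
Every assignment gives a value ≥ 1.

Yes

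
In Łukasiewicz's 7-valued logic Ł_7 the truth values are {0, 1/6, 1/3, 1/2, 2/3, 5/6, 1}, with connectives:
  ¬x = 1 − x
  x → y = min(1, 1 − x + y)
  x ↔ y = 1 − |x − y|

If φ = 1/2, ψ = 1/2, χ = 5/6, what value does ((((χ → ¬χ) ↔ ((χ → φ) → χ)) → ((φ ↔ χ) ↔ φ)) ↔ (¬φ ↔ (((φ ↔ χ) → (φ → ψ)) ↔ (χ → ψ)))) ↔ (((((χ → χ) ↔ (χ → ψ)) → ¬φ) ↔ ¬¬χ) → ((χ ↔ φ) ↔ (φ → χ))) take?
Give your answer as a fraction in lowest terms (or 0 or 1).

5/6

¬χ = ¬5/6 = 1/6
χ → ¬χ = 5/6 → 1/6 = 1/3
χ → φ = 5/6 → 1/2 = 2/3
(χ → φ) → χ = 2/3 → 5/6 = 1
(χ → ¬χ) ↔ ((χ → φ) → χ) = 1/3 ↔ 1 = 1/3
φ ↔ χ = 1/2 ↔ 5/6 = 2/3
(φ ↔ χ) ↔ φ = 2/3 ↔ 1/2 = 5/6
((χ → ¬χ) ↔ ((χ → φ) → χ)) → ((φ ↔ χ) ↔ φ) = 1/3 → 5/6 = 1
¬φ = ¬1/2 = 1/2
φ ↔ χ = 1/2 ↔ 5/6 = 2/3
φ → ψ = 1/2 → 1/2 = 1
(φ ↔ χ) → (φ → ψ) = 2/3 → 1 = 1
χ → ψ = 5/6 → 1/2 = 2/3
((φ ↔ χ) → (φ → ψ)) ↔ (χ → ψ) = 1 ↔ 2/3 = 2/3
¬φ ↔ (((φ ↔ χ) → (φ → ψ)) ↔ (χ → ψ)) = 1/2 ↔ 2/3 = 5/6
(((χ → ¬χ) ↔ ((χ → φ) → χ)) → ((φ ↔ χ) ↔ φ)) ↔ (¬φ ↔ (((φ ↔ χ) → (φ → ψ)) ↔ (χ → ψ))) = 1 ↔ 5/6 = 5/6
χ → χ = 5/6 → 5/6 = 1
χ → ψ = 5/6 → 1/2 = 2/3
(χ → χ) ↔ (χ → ψ) = 1 ↔ 2/3 = 2/3
¬φ = ¬1/2 = 1/2
((χ → χ) ↔ (χ → ψ)) → ¬φ = 2/3 → 1/2 = 5/6
¬χ = ¬5/6 = 1/6
¬¬χ = ¬1/6 = 5/6
(((χ → χ) ↔ (χ → ψ)) → ¬φ) ↔ ¬¬χ = 5/6 ↔ 5/6 = 1
χ ↔ φ = 5/6 ↔ 1/2 = 2/3
φ → χ = 1/2 → 5/6 = 1
(χ ↔ φ) ↔ (φ → χ) = 2/3 ↔ 1 = 2/3
((((χ → χ) ↔ (χ → ψ)) → ¬φ) ↔ ¬¬χ) → ((χ ↔ φ) ↔ (φ → χ)) = 1 → 2/3 = 2/3
((((χ → ¬χ) ↔ ((χ → φ) → χ)) → ((φ ↔ χ) ↔ φ)) ↔ (¬φ ↔ (((φ ↔ χ) → (φ → ψ)) ↔ (χ → ψ)))) ↔ (((((χ → χ) ↔ (χ → ψ)) → ¬φ) ↔ ¬¬χ) → ((χ ↔ φ) ↔ (φ → χ))) = 5/6 ↔ 2/3 = 5/6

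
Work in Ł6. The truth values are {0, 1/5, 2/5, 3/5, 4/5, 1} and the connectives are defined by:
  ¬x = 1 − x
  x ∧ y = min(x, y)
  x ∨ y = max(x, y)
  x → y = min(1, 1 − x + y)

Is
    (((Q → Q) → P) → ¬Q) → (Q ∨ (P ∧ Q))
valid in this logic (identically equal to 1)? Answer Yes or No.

No

Counterexample: take P = 0, Q = 0.
Q → Q = 0 → 0 = 1
(Q → Q) → P = 1 → 0 = 0
¬Q = ¬0 = 1
((Q → Q) → P) → ¬Q = 0 → 1 = 1
P ∧ Q = 0 ∧ 0 = 0
Q ∨ (P ∧ Q) = 0 ∨ 0 = 0
(((Q → Q) → P) → ¬Q) → (Q ∨ (P ∧ Q)) = 1 → 0 = 0
This gives 0 ≠ 1.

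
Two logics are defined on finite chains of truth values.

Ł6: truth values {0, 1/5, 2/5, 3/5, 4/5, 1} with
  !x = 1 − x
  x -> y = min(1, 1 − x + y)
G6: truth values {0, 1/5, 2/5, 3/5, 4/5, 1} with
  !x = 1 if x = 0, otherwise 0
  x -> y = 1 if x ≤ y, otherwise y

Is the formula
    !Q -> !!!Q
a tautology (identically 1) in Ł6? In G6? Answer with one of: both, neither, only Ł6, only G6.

In Ł6: every assignment gives 1 — tautology.
In G6: every assignment gives 1 — tautology.

both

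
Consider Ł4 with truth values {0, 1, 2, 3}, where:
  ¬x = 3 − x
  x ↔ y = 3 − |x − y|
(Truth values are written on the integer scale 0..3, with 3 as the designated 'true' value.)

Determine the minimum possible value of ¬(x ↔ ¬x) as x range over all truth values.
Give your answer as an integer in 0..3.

1

Take x = 1:
¬x = ¬1 = 2
x ↔ ¬x = 1 ↔ 2 = 2
¬(x ↔ ¬x) = ¬2 = 1
No assignment yields a value below 1, so this is the minimum.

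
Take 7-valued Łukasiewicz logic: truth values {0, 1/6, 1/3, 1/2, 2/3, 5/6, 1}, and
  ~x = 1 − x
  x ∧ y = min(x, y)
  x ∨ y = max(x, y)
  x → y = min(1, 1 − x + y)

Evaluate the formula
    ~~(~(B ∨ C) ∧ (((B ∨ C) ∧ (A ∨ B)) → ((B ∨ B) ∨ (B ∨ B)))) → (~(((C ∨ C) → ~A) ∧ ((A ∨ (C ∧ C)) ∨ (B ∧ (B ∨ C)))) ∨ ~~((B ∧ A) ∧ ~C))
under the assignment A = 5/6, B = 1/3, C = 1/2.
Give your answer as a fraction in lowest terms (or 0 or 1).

B ∨ C = 1/3 ∨ 1/2 = 1/2
~(B ∨ C) = ~1/2 = 1/2
B ∨ C = 1/3 ∨ 1/2 = 1/2
A ∨ B = 5/6 ∨ 1/3 = 5/6
(B ∨ C) ∧ (A ∨ B) = 1/2 ∧ 5/6 = 1/2
B ∨ B = 1/3 ∨ 1/3 = 1/3
B ∨ B = 1/3 ∨ 1/3 = 1/3
(B ∨ B) ∨ (B ∨ B) = 1/3 ∨ 1/3 = 1/3
((B ∨ C) ∧ (A ∨ B)) → ((B ∨ B) ∨ (B ∨ B)) = 1/2 → 1/3 = 5/6
~(B ∨ C) ∧ (((B ∨ C) ∧ (A ∨ B)) → ((B ∨ B) ∨ (B ∨ B))) = 1/2 ∧ 5/6 = 1/2
~(~(B ∨ C) ∧ (((B ∨ C) ∧ (A ∨ B)) → ((B ∨ B) ∨ (B ∨ B)))) = ~1/2 = 1/2
~~(~(B ∨ C) ∧ (((B ∨ C) ∧ (A ∨ B)) → ((B ∨ B) ∨ (B ∨ B)))) = ~1/2 = 1/2
C ∨ C = 1/2 ∨ 1/2 = 1/2
~A = ~5/6 = 1/6
(C ∨ C) → ~A = 1/2 → 1/6 = 2/3
C ∧ C = 1/2 ∧ 1/2 = 1/2
A ∨ (C ∧ C) = 5/6 ∨ 1/2 = 5/6
B ∨ C = 1/3 ∨ 1/2 = 1/2
B ∧ (B ∨ C) = 1/3 ∧ 1/2 = 1/3
(A ∨ (C ∧ C)) ∨ (B ∧ (B ∨ C)) = 5/6 ∨ 1/3 = 5/6
((C ∨ C) → ~A) ∧ ((A ∨ (C ∧ C)) ∨ (B ∧ (B ∨ C))) = 2/3 ∧ 5/6 = 2/3
~(((C ∨ C) → ~A) ∧ ((A ∨ (C ∧ C)) ∨ (B ∧ (B ∨ C)))) = ~2/3 = 1/3
B ∧ A = 1/3 ∧ 5/6 = 1/3
~C = ~1/2 = 1/2
(B ∧ A) ∧ ~C = 1/3 ∧ 1/2 = 1/3
~((B ∧ A) ∧ ~C) = ~1/3 = 2/3
~~((B ∧ A) ∧ ~C) = ~2/3 = 1/3
~(((C ∨ C) → ~A) ∧ ((A ∨ (C ∧ C)) ∨ (B ∧ (B ∨ C)))) ∨ ~~((B ∧ A) ∧ ~C) = 1/3 ∨ 1/3 = 1/3
~~(~(B ∨ C) ∧ (((B ∨ C) ∧ (A ∨ B)) → ((B ∨ B) ∨ (B ∨ B)))) → (~(((C ∨ C) → ~A) ∧ ((A ∨ (C ∧ C)) ∨ (B ∧ (B ∨ C)))) ∨ ~~((B ∧ A) ∧ ~C)) = 1/2 → 1/3 = 5/6

5/6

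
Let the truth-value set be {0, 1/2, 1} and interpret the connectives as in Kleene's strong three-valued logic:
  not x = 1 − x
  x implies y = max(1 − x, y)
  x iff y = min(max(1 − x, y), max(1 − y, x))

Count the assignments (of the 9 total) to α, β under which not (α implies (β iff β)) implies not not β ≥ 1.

α = 0, β = 0 ↦ 1  ≥
α = 0, β = 1/2 ↦ 1  ≥
α = 0, β = 1 ↦ 1  ≥
α = 1/2, β = 0 ↦ 1  ≥
α = 1/2, β = 1/2 ↦ 1/2  <
α = 1/2, β = 1 ↦ 1  ≥
α = 1, β = 0 ↦ 1  ≥
α = 1, β = 1/2 ↦ 1/2  <
α = 1, β = 1 ↦ 1  ≥
So 7 of the 9 assignments meet the threshold.

7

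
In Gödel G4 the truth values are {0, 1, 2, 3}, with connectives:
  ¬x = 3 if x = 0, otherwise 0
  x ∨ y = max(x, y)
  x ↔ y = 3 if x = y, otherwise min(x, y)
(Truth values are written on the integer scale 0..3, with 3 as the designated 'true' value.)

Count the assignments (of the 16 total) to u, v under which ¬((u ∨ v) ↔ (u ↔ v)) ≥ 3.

u = 0, v = 0 ↦ 3  ≥
u = 0, v = 1 ↦ 3  ≥
u = 0, v = 2 ↦ 3  ≥
u = 0, v = 3 ↦ 3  ≥
u = 1, v = 0 ↦ 3  ≥
u = 1, v = 1 ↦ 0  <
u = 1, v = 2 ↦ 0  <
u = 1, v = 3 ↦ 0  <
u = 2, v = 0 ↦ 3  ≥
u = 2, v = 1 ↦ 0  <
u = 2, v = 2 ↦ 0  <
u = 2, v = 3 ↦ 0  <
u = 3, v = 0 ↦ 3  ≥
u = 3, v = 1 ↦ 0  <
u = 3, v = 2 ↦ 0  <
u = 3, v = 3 ↦ 0  <
So 7 of the 16 assignments meet the threshold.

7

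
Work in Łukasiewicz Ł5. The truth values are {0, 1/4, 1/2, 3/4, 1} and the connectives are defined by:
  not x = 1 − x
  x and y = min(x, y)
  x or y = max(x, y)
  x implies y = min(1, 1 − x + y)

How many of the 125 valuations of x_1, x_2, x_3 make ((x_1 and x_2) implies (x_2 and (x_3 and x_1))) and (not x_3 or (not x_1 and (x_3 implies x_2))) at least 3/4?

55

value 1: 19 assignments (counts)
value 3/4: 36 assignments (counts)
value 1/2: 36 assignments
value 1/4: 24 assignments
value 0: 10 assignments
So 55 of the 125 assignments meet the threshold.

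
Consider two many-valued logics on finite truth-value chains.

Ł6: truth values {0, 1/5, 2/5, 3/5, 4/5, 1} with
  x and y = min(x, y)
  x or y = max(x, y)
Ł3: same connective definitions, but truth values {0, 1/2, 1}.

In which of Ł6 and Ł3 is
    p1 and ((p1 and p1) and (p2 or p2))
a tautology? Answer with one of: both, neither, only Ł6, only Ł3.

In Ł6: at p1 = 0, p2 = 0 the value is 0 — not a tautology.
In Ł3: at p1 = 0, p2 = 0 the value is 0 — not a tautology.

neither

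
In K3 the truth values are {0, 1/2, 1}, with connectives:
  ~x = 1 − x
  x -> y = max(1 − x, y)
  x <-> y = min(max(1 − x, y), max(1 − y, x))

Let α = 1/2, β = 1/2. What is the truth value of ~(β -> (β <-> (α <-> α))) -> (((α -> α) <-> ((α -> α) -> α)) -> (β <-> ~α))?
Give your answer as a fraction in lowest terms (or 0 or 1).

α <-> α = 1/2 <-> 1/2 = 1/2
β <-> (α <-> α) = 1/2 <-> 1/2 = 1/2
β -> (β <-> (α <-> α)) = 1/2 -> 1/2 = 1/2
~(β -> (β <-> (α <-> α))) = ~1/2 = 1/2
α -> α = 1/2 -> 1/2 = 1/2
α -> α = 1/2 -> 1/2 = 1/2
(α -> α) -> α = 1/2 -> 1/2 = 1/2
(α -> α) <-> ((α -> α) -> α) = 1/2 <-> 1/2 = 1/2
~α = ~1/2 = 1/2
β <-> ~α = 1/2 <-> 1/2 = 1/2
((α -> α) <-> ((α -> α) -> α)) -> (β <-> ~α) = 1/2 -> 1/2 = 1/2
~(β -> (β <-> (α <-> α))) -> (((α -> α) <-> ((α -> α) -> α)) -> (β <-> ~α)) = 1/2 -> 1/2 = 1/2

1/2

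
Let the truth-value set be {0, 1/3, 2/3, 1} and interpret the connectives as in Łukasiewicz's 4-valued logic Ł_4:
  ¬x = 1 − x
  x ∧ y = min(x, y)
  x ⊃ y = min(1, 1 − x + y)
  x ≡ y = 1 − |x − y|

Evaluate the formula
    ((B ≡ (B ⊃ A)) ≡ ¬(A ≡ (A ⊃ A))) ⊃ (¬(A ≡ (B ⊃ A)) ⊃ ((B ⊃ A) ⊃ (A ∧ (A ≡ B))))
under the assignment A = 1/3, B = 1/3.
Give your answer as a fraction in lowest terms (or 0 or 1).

B ⊃ A = 1/3 ⊃ 1/3 = 1
B ≡ (B ⊃ A) = 1/3 ≡ 1 = 1/3
A ⊃ A = 1/3 ⊃ 1/3 = 1
A ≡ (A ⊃ A) = 1/3 ≡ 1 = 1/3
¬(A ≡ (A ⊃ A)) = ¬1/3 = 2/3
(B ≡ (B ⊃ A)) ≡ ¬(A ≡ (A ⊃ A)) = 1/3 ≡ 2/3 = 2/3
B ⊃ A = 1/3 ⊃ 1/3 = 1
A ≡ (B ⊃ A) = 1/3 ≡ 1 = 1/3
¬(A ≡ (B ⊃ A)) = ¬1/3 = 2/3
B ⊃ A = 1/3 ⊃ 1/3 = 1
A ≡ B = 1/3 ≡ 1/3 = 1
A ∧ (A ≡ B) = 1/3 ∧ 1 = 1/3
(B ⊃ A) ⊃ (A ∧ (A ≡ B)) = 1 ⊃ 1/3 = 1/3
¬(A ≡ (B ⊃ A)) ⊃ ((B ⊃ A) ⊃ (A ∧ (A ≡ B))) = 2/3 ⊃ 1/3 = 2/3
((B ≡ (B ⊃ A)) ≡ ¬(A ≡ (A ⊃ A))) ⊃ (¬(A ≡ (B ⊃ A)) ⊃ ((B ⊃ A) ⊃ (A ∧ (A ≡ B)))) = 2/3 ⊃ 2/3 = 1

1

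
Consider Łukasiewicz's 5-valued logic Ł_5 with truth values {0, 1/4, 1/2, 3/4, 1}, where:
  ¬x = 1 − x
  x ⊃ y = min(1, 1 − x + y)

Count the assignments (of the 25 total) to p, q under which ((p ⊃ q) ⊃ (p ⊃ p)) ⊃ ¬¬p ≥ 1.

value 1: 5 assignments (counts)
value 3/4: 5 assignments
value 1/2: 5 assignments
value 1/4: 5 assignments
value 0: 5 assignments
So 5 of the 25 assignments meet the threshold.

5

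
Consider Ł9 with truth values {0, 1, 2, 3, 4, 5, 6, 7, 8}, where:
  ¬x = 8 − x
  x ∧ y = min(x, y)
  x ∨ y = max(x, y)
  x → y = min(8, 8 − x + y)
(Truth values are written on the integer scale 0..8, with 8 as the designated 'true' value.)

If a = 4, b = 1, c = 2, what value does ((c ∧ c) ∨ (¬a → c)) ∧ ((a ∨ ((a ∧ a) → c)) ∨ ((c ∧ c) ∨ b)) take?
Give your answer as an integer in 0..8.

c ∧ c = 2 ∧ 2 = 2
¬a = ¬4 = 4
¬a → c = 4 → 2 = 6
(c ∧ c) ∨ (¬a → c) = 2 ∨ 6 = 6
a ∧ a = 4 ∧ 4 = 4
(a ∧ a) → c = 4 → 2 = 6
a ∨ ((a ∧ a) → c) = 4 ∨ 6 = 6
c ∧ c = 2 ∧ 2 = 2
(c ∧ c) ∨ b = 2 ∨ 1 = 2
(a ∨ ((a ∧ a) → c)) ∨ ((c ∧ c) ∨ b) = 6 ∨ 2 = 6
((c ∧ c) ∨ (¬a → c)) ∧ ((a ∨ ((a ∧ a) → c)) ∨ ((c ∧ c) ∨ b)) = 6 ∧ 6 = 6

6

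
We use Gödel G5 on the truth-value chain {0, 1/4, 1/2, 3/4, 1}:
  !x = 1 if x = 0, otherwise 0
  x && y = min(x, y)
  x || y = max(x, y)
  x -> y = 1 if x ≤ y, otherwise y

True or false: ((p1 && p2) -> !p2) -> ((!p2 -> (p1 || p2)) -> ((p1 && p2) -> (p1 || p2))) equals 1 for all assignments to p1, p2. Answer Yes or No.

Yes

At p1 = 1/4, p2 = 0, for instance:
p1 && p2 = 1/4 && 0 = 0
!p2 = !0 = 1
(p1 && p2) -> !p2 = 0 -> 1 = 1
p1 || p2 = 1/4 || 0 = 1/4
!p2 -> (p1 || p2) = 1 -> 1/4 = 1/4
(p1 && p2) -> (p1 || p2) = 0 -> 1/4 = 1
(!p2 -> (p1 || p2)) -> ((p1 && p2) -> (p1 || p2)) = 1/4 -> 1 = 1
((p1 && p2) -> !p2) -> ((!p2 -> (p1 || p2)) -> ((p1 && p2) -> (p1 || p2))) = 1 -> 1 = 1
and checking the remaining 24 assignments likewise gives ≥ 1 in every case.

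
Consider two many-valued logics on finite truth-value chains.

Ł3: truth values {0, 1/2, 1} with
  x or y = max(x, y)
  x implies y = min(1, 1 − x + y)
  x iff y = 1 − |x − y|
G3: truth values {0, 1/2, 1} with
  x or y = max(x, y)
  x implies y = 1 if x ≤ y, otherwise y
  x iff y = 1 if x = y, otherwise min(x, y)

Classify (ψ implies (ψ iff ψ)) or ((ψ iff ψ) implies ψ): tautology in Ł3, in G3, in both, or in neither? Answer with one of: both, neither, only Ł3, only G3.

In Ł3: every assignment gives 1 — tautology.
In G3: every assignment gives 1 — tautology.

both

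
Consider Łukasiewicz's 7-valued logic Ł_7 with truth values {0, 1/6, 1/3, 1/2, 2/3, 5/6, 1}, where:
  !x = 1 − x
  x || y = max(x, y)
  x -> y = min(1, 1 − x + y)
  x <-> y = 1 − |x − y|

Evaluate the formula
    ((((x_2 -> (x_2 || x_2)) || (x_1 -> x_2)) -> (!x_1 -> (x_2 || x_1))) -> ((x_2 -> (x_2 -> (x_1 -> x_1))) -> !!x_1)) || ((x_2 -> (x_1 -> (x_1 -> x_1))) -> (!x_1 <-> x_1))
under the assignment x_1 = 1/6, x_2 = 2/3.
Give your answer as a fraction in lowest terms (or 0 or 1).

x_2 || x_2 = 2/3 || 2/3 = 2/3
x_2 -> (x_2 || x_2) = 2/3 -> 2/3 = 1
x_1 -> x_2 = 1/6 -> 2/3 = 1
(x_2 -> (x_2 || x_2)) || (x_1 -> x_2) = 1 || 1 = 1
!x_1 = !1/6 = 5/6
x_2 || x_1 = 2/3 || 1/6 = 2/3
!x_1 -> (x_2 || x_1) = 5/6 -> 2/3 = 5/6
((x_2 -> (x_2 || x_2)) || (x_1 -> x_2)) -> (!x_1 -> (x_2 || x_1)) = 1 -> 5/6 = 5/6
x_1 -> x_1 = 1/6 -> 1/6 = 1
x_2 -> (x_1 -> x_1) = 2/3 -> 1 = 1
x_2 -> (x_2 -> (x_1 -> x_1)) = 2/3 -> 1 = 1
!x_1 = !1/6 = 5/6
!!x_1 = !5/6 = 1/6
(x_2 -> (x_2 -> (x_1 -> x_1))) -> !!x_1 = 1 -> 1/6 = 1/6
(((x_2 -> (x_2 || x_2)) || (x_1 -> x_2)) -> (!x_1 -> (x_2 || x_1))) -> ((x_2 -> (x_2 -> (x_1 -> x_1))) -> !!x_1) = 5/6 -> 1/6 = 1/3
x_1 -> x_1 = 1/6 -> 1/6 = 1
x_1 -> (x_1 -> x_1) = 1/6 -> 1 = 1
x_2 -> (x_1 -> (x_1 -> x_1)) = 2/3 -> 1 = 1
!x_1 = !1/6 = 5/6
!x_1 <-> x_1 = 5/6 <-> 1/6 = 1/3
(x_2 -> (x_1 -> (x_1 -> x_1))) -> (!x_1 <-> x_1) = 1 -> 1/3 = 1/3
((((x_2 -> (x_2 || x_2)) || (x_1 -> x_2)) -> (!x_1 -> (x_2 || x_1))) -> ((x_2 -> (x_2 -> (x_1 -> x_1))) -> !!x_1)) || ((x_2 -> (x_1 -> (x_1 -> x_1))) -> (!x_1 <-> x_1)) = 1/3 || 1/3 = 1/3

1/3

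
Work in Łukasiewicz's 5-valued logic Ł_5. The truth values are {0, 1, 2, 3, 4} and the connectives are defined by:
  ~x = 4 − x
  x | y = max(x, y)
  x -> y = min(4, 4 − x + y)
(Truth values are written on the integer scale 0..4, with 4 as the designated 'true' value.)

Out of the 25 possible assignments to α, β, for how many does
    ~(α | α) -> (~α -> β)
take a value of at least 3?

21

value 4: 19 assignments (counts)
value 3: 2 assignments (counts)
value 2: 2 assignments
value 1: 1 assignment
value 0: 1 assignment
So 21 of the 25 assignments meet the threshold.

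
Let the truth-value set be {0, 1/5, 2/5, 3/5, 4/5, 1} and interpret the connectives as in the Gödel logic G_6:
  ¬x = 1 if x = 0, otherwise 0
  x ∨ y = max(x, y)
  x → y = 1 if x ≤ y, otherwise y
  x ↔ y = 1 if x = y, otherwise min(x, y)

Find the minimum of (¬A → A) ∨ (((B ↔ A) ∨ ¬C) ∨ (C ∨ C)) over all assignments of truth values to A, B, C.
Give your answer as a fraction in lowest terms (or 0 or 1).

1/5

Take A = 0, B = 1/5, C = 1/5:
¬A = ¬0 = 1
¬A → A = 1 → 0 = 0
B ↔ A = 1/5 ↔ 0 = 0
¬C = ¬1/5 = 0
(B ↔ A) ∨ ¬C = 0 ∨ 0 = 0
C ∨ C = 1/5 ∨ 1/5 = 1/5
((B ↔ A) ∨ ¬C) ∨ (C ∨ C) = 0 ∨ 1/5 = 1/5
(¬A → A) ∨ (((B ↔ A) ∨ ¬C) ∨ (C ∨ C)) = 0 ∨ 1/5 = 1/5
No assignment yields a value below 1/5, so this is the minimum.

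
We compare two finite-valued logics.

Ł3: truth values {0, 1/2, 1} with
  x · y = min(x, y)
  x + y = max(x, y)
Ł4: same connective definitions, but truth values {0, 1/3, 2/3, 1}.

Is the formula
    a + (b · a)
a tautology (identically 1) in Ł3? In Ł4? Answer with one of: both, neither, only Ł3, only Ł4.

neither

In Ł3: at a = 0, b = 0 the value is 0 — not a tautology.
In Ł4: at a = 0, b = 0 the value is 0 — not a tautology.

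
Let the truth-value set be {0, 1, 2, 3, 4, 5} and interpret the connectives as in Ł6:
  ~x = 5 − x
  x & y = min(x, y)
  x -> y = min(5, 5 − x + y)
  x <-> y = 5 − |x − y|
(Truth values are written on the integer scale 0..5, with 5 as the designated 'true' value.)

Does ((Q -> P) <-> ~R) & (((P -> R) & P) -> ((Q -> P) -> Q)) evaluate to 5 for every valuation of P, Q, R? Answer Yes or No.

No

Counterexample: take P = 0, Q = 0, R = 1.
Q -> P = 0 -> 0 = 5
~R = ~1 = 4
(Q -> P) <-> ~R = 5 <-> 4 = 4
P -> R = 0 -> 1 = 5
(P -> R) & P = 5 & 0 = 0
Q -> P = 0 -> 0 = 5
(Q -> P) -> Q = 5 -> 0 = 0
((P -> R) & P) -> ((Q -> P) -> Q) = 0 -> 0 = 5
((Q -> P) <-> ~R) & (((P -> R) & P) -> ((Q -> P) -> Q)) = 4 & 5 = 4
This gives 4 ≠ 5.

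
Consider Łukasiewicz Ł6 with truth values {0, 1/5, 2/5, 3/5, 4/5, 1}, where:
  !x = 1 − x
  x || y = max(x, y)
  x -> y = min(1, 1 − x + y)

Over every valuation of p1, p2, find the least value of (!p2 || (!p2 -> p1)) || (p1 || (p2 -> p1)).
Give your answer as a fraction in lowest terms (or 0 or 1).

Take p1 = 0, p2 = 2/5:
!p2 = !2/5 = 3/5
!p2 = !2/5 = 3/5
!p2 -> p1 = 3/5 -> 0 = 2/5
!p2 || (!p2 -> p1) = 3/5 || 2/5 = 3/5
p2 -> p1 = 2/5 -> 0 = 3/5
p1 || (p2 -> p1) = 0 || 3/5 = 3/5
(!p2 || (!p2 -> p1)) || (p1 || (p2 -> p1)) = 3/5 || 3/5 = 3/5
No assignment yields a value below 3/5, so this is the minimum.

3/5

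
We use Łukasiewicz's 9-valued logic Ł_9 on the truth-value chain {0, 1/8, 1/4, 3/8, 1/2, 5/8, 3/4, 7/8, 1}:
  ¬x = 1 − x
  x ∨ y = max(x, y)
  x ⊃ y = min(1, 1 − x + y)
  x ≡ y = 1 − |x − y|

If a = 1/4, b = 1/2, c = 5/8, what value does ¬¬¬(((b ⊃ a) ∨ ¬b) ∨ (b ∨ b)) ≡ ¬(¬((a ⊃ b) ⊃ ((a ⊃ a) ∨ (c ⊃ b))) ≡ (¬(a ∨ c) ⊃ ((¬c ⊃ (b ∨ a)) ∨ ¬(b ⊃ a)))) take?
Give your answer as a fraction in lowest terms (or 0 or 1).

b ⊃ a = 1/2 ⊃ 1/4 = 3/4
¬b = ¬1/2 = 1/2
(b ⊃ a) ∨ ¬b = 3/4 ∨ 1/2 = 3/4
b ∨ b = 1/2 ∨ 1/2 = 1/2
((b ⊃ a) ∨ ¬b) ∨ (b ∨ b) = 3/4 ∨ 1/2 = 3/4
¬(((b ⊃ a) ∨ ¬b) ∨ (b ∨ b)) = ¬3/4 = 1/4
¬¬(((b ⊃ a) ∨ ¬b) ∨ (b ∨ b)) = ¬1/4 = 3/4
¬¬¬(((b ⊃ a) ∨ ¬b) ∨ (b ∨ b)) = ¬3/4 = 1/4
a ⊃ b = 1/4 ⊃ 1/2 = 1
a ⊃ a = 1/4 ⊃ 1/4 = 1
c ⊃ b = 5/8 ⊃ 1/2 = 7/8
(a ⊃ a) ∨ (c ⊃ b) = 1 ∨ 7/8 = 1
(a ⊃ b) ⊃ ((a ⊃ a) ∨ (c ⊃ b)) = 1 ⊃ 1 = 1
¬((a ⊃ b) ⊃ ((a ⊃ a) ∨ (c ⊃ b))) = ¬1 = 0
a ∨ c = 1/4 ∨ 5/8 = 5/8
¬(a ∨ c) = ¬5/8 = 3/8
¬c = ¬5/8 = 3/8
b ∨ a = 1/2 ∨ 1/4 = 1/2
¬c ⊃ (b ∨ a) = 3/8 ⊃ 1/2 = 1
b ⊃ a = 1/2 ⊃ 1/4 = 3/4
¬(b ⊃ a) = ¬3/4 = 1/4
(¬c ⊃ (b ∨ a)) ∨ ¬(b ⊃ a) = 1 ∨ 1/4 = 1
¬(a ∨ c) ⊃ ((¬c ⊃ (b ∨ a)) ∨ ¬(b ⊃ a)) = 3/8 ⊃ 1 = 1
¬((a ⊃ b) ⊃ ((a ⊃ a) ∨ (c ⊃ b))) ≡ (¬(a ∨ c) ⊃ ((¬c ⊃ (b ∨ a)) ∨ ¬(b ⊃ a))) = 0 ≡ 1 = 0
¬(¬((a ⊃ b) ⊃ ((a ⊃ a) ∨ (c ⊃ b))) ≡ (¬(a ∨ c) ⊃ ((¬c ⊃ (b ∨ a)) ∨ ¬(b ⊃ a)))) = ¬0 = 1
¬¬¬(((b ⊃ a) ∨ ¬b) ∨ (b ∨ b)) ≡ ¬(¬((a ⊃ b) ⊃ ((a ⊃ a) ∨ (c ⊃ b))) ≡ (¬(a ∨ c) ⊃ ((¬c ⊃ (b ∨ a)) ∨ ¬(b ⊃ a)))) = 1/4 ≡ 1 = 1/4

1/4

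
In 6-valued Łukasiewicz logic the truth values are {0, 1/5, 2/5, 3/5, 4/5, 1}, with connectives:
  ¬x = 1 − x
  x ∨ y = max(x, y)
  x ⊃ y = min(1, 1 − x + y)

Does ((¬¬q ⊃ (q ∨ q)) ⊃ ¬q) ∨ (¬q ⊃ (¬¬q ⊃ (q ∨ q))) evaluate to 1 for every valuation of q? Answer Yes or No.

q = 0 ↦ 1
q = 1/5 ↦ 1
q = 2/5 ↦ 1
q = 3/5 ↦ 1
q = 4/5 ↦ 1
q = 1 ↦ 1
Every assignment gives a value ≥ 1.

Yes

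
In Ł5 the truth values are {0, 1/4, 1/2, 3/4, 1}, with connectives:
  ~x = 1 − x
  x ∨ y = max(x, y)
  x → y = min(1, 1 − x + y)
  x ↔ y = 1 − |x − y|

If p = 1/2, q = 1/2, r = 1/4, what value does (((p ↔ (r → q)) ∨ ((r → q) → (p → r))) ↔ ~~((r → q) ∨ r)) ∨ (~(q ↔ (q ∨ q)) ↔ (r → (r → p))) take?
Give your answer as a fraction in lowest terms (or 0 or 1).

r → q = 1/4 → 1/2 = 1
p ↔ (r → q) = 1/2 ↔ 1 = 1/2
r → q = 1/4 → 1/2 = 1
p → r = 1/2 → 1/4 = 3/4
(r → q) → (p → r) = 1 → 3/4 = 3/4
(p ↔ (r → q)) ∨ ((r → q) → (p → r)) = 1/2 ∨ 3/4 = 3/4
r → q = 1/4 → 1/2 = 1
(r → q) ∨ r = 1 ∨ 1/4 = 1
~((r → q) ∨ r) = ~1 = 0
~~((r → q) ∨ r) = ~0 = 1
((p ↔ (r → q)) ∨ ((r → q) → (p → r))) ↔ ~~((r → q) ∨ r) = 3/4 ↔ 1 = 3/4
q ∨ q = 1/2 ∨ 1/2 = 1/2
q ↔ (q ∨ q) = 1/2 ↔ 1/2 = 1
~(q ↔ (q ∨ q)) = ~1 = 0
r → p = 1/4 → 1/2 = 1
r → (r → p) = 1/4 → 1 = 1
~(q ↔ (q ∨ q)) ↔ (r → (r → p)) = 0 ↔ 1 = 0
(((p ↔ (r → q)) ∨ ((r → q) → (p → r))) ↔ ~~((r → q) ∨ r)) ∨ (~(q ↔ (q ∨ q)) ↔ (r → (r → p))) = 3/4 ∨ 0 = 3/4

3/4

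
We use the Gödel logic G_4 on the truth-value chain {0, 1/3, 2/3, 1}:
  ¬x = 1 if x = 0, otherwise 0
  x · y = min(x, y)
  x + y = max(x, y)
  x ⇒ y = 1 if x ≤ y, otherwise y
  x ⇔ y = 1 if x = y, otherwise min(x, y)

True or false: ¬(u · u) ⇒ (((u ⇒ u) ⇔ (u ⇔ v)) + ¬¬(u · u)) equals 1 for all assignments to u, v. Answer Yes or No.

No

Counterexample: take u = 0, v = 1/3.
u · u = 0 · 0 = 0
¬(u · u) = ¬0 = 1
u ⇒ u = 0 ⇒ 0 = 1
u ⇔ v = 0 ⇔ 1/3 = 0
(u ⇒ u) ⇔ (u ⇔ v) = 1 ⇔ 0 = 0
u · u = 0 · 0 = 0
¬(u · u) = ¬0 = 1
¬¬(u · u) = ¬1 = 0
((u ⇒ u) ⇔ (u ⇔ v)) + ¬¬(u · u) = 0 + 0 = 0
¬(u · u) ⇒ (((u ⇒ u) ⇔ (u ⇔ v)) + ¬¬(u · u)) = 1 ⇒ 0 = 0
This gives 0 ≠ 1.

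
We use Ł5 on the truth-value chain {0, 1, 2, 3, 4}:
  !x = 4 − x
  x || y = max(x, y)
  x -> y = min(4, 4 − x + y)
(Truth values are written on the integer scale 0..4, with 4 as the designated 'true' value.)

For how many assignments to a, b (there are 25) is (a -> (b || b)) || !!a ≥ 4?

19

value 4: 19 assignments (counts)
value 3: 5 assignments
value 2: 1 assignment
So 19 of the 25 assignments meet the threshold.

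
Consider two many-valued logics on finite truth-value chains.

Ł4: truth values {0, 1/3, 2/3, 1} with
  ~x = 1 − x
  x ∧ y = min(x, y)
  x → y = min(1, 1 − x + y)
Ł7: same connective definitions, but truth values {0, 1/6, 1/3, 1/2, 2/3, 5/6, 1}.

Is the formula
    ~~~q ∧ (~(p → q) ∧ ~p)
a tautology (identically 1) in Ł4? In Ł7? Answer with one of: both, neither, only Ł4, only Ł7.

In Ł4: at p = 0, q = 0 the value is 0 — not a tautology.
In Ł7: at p = 0, q = 0 the value is 0 — not a tautology.

neither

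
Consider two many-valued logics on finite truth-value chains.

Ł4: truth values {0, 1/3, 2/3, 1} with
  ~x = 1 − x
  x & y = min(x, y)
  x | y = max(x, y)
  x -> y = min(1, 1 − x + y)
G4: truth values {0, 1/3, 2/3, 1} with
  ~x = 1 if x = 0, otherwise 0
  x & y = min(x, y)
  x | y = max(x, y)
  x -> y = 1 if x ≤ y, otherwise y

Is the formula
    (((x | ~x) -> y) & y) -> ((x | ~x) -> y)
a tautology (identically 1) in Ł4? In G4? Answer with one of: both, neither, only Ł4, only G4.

both

In Ł4: every assignment gives 1 — tautology.
In G4: every assignment gives 1 — tautology.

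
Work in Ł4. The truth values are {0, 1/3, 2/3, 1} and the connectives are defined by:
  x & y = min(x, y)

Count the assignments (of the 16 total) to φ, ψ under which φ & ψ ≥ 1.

φ = 0, ψ = 0 ↦ 0  <
φ = 0, ψ = 1/3 ↦ 0  <
φ = 0, ψ = 2/3 ↦ 0  <
φ = 0, ψ = 1 ↦ 0  <
φ = 1/3, ψ = 0 ↦ 0  <
φ = 1/3, ψ = 1/3 ↦ 1/3  <
φ = 1/3, ψ = 2/3 ↦ 1/3  <
φ = 1/3, ψ = 1 ↦ 1/3  <
φ = 2/3, ψ = 0 ↦ 0  <
φ = 2/3, ψ = 1/3 ↦ 1/3  <
φ = 2/3, ψ = 2/3 ↦ 2/3  <
φ = 2/3, ψ = 1 ↦ 2/3  <
φ = 1, ψ = 0 ↦ 0  <
φ = 1, ψ = 1/3 ↦ 1/3  <
φ = 1, ψ = 2/3 ↦ 2/3  <
φ = 1, ψ = 1 ↦ 1  ≥
So 1 of the 16 assignments meets the threshold.

1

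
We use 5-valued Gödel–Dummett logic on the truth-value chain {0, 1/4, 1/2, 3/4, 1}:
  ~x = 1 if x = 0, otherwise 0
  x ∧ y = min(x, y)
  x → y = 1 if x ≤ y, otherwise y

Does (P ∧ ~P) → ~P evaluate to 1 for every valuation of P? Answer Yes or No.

Yes

P = 0 ↦ 1
P = 1/4 ↦ 1
P = 1/2 ↦ 1
P = 3/4 ↦ 1
P = 1 ↦ 1
Every assignment gives a value ≥ 1.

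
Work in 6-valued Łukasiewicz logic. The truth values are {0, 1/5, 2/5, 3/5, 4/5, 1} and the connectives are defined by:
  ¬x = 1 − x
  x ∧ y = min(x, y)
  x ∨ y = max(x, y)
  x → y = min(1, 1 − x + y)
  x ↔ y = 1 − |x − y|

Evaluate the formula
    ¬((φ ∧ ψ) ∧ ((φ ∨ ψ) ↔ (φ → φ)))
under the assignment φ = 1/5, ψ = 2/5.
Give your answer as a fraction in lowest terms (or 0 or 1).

4/5

φ ∧ ψ = 1/5 ∧ 2/5 = 1/5
φ ∨ ψ = 1/5 ∨ 2/5 = 2/5
φ → φ = 1/5 → 1/5 = 1
(φ ∨ ψ) ↔ (φ → φ) = 2/5 ↔ 1 = 2/5
(φ ∧ ψ) ∧ ((φ ∨ ψ) ↔ (φ → φ)) = 1/5 ∧ 2/5 = 1/5
¬((φ ∧ ψ) ∧ ((φ ∨ ψ) ↔ (φ → φ))) = ¬1/5 = 4/5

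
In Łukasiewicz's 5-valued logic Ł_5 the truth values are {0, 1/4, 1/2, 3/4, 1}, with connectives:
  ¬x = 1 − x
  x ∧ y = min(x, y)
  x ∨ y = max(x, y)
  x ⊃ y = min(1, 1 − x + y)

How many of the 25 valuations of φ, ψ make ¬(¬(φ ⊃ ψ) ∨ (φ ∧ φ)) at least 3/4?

10

value 1: 5 assignments (counts)
value 3/4: 5 assignments (counts)
value 1/2: 5 assignments
value 1/4: 5 assignments
value 0: 5 assignments
So 10 of the 25 assignments meet the threshold.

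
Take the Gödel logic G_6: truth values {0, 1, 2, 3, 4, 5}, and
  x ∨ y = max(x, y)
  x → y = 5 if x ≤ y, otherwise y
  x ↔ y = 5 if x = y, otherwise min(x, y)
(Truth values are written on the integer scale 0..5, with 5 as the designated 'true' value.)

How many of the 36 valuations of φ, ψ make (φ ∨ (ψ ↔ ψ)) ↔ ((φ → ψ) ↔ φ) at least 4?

4

value 5: 1 assignment (counts)
value 4: 3 assignments (counts)
value 3: 5 assignments
value 2: 7 assignments
value 1: 9 assignments
value 0: 11 assignments
So 4 of the 36 assignments meet the threshold.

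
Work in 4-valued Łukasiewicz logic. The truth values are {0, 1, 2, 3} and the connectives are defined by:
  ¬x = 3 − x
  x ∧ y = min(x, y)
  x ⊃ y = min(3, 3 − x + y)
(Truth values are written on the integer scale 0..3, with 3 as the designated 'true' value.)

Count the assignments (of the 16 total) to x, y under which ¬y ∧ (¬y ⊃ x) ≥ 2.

5

x = 0, y = 0 ↦ 0  <
x = 0, y = 1 ↦ 1  <
x = 0, y = 2 ↦ 1  <
x = 0, y = 3 ↦ 0  <
x = 1, y = 0 ↦ 1  <
x = 1, y = 1 ↦ 2  ≥
x = 1, y = 2 ↦ 1  <
x = 1, y = 3 ↦ 0  <
x = 2, y = 0 ↦ 2  ≥
x = 2, y = 1 ↦ 2  ≥
x = 2, y = 2 ↦ 1  <
x = 2, y = 3 ↦ 0  <
x = 3, y = 0 ↦ 3  ≥
x = 3, y = 1 ↦ 2  ≥
x = 3, y = 2 ↦ 1  <
x = 3, y = 3 ↦ 0  <
So 5 of the 16 assignments meet the threshold.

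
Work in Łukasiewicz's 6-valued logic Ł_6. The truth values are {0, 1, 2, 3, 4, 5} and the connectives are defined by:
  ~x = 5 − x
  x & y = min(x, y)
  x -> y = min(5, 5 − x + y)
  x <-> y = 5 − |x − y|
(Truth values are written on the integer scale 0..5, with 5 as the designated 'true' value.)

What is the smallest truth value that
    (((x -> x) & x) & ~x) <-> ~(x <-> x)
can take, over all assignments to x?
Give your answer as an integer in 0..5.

3

Take x = 2:
x -> x = 2 -> 2 = 5
(x -> x) & x = 5 & 2 = 2
~x = ~2 = 3
((x -> x) & x) & ~x = 2 & 3 = 2
x <-> x = 2 <-> 2 = 5
~(x <-> x) = ~5 = 0
(((x -> x) & x) & ~x) <-> ~(x <-> x) = 2 <-> 0 = 3
No assignment yields a value below 3, so this is the minimum.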